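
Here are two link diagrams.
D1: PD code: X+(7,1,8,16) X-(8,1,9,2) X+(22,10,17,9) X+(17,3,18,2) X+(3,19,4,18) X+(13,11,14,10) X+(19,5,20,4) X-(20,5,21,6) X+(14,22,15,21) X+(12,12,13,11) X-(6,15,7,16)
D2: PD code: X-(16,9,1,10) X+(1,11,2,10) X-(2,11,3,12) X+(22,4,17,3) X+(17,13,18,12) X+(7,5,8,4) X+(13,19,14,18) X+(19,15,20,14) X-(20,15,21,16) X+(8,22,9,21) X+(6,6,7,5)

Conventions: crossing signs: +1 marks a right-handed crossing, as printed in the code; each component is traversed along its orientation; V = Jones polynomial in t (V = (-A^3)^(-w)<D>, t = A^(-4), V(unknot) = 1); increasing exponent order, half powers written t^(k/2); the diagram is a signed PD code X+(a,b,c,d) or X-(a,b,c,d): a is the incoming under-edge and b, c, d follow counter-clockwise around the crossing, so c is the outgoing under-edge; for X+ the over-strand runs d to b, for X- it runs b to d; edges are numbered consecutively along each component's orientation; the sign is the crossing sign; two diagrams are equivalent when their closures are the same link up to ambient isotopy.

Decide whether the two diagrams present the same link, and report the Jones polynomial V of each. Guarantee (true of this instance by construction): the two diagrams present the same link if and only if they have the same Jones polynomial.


equivalent: yes
D1 (bracket A^-3 + A^5 - A^9 + A^13; 11 crossings at w = +5): V = -t^(1/2) + t^(3/2) - t^(5/2) - t^(9/2)
V(D2) = -t^(1/2) + t^(3/2) - t^(5/2) - t^(9/2)  (w +5, c 11, <D> = A^-3 + A^5 - A^9 + A^13)
key observation: one V(t) for all 2 diagrams — one class (guaranteed)


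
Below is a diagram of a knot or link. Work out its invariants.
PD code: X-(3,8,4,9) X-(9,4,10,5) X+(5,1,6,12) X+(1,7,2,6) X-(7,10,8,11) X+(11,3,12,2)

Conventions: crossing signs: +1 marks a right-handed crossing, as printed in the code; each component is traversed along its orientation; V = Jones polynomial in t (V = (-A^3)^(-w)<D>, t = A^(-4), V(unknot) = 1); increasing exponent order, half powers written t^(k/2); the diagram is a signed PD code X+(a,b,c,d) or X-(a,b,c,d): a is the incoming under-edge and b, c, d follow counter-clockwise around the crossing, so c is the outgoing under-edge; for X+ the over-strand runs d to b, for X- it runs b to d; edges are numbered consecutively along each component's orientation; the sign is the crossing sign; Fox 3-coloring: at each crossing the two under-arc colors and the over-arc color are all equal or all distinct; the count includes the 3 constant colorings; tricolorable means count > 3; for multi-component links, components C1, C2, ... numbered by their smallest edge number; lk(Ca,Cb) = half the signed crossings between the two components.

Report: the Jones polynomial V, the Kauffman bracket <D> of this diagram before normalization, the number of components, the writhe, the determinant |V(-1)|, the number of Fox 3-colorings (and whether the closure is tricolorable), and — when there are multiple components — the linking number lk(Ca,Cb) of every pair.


V(t) = -t^-3 + 2t^-2 - 2t^-1 + 3 - 2t + 2t^2 - t^3
bracket: -A^-12 + 2A^-8 - 2A^-4 + 3 - 2A^4 + 2A^8 - A^12, w = 0
1 component, writhe 0, over 6 crossings
det 13, colorings 3 of 3^6 — not tricolorable
observation: w = 0 shifts under R1 moves; the (-A^3)^(0) factor cancels that in V


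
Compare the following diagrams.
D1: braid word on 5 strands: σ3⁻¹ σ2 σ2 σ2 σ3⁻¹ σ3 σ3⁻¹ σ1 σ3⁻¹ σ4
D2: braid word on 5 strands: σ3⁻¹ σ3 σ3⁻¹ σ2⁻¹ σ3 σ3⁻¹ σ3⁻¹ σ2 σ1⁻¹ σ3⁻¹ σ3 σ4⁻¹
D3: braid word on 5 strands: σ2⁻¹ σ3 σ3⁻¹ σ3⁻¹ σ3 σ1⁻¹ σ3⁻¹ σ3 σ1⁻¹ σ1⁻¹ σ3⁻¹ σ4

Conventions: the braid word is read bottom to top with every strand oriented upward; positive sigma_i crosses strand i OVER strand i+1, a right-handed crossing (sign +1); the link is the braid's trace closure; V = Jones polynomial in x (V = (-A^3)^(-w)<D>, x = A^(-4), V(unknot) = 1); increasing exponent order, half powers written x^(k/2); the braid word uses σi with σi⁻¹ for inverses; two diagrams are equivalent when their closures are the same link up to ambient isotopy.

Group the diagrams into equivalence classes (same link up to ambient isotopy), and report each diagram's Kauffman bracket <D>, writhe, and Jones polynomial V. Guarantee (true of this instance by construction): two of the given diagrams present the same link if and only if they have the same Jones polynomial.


equivalence classes: {D1} | {D2} | {D3}
D1 (bracket -A^-6 + A^-2 - A^2 + 3A^6 - A^10 + A^14 - A^18; 10 crossings at w = +2): V = -x^-3 + x^-2 - x^-1 + 3 - x + x^2 - x^3
V(D2) = 1  [12 crossings, <D> = A^-12, w = -4]
D3 (bracket A^-8 + 1 - A^4; 12 crossings at w = -4): V = -x^-4 + x^-3 + x^-1
key observation: 3 classes among 3 diagrams; unequal V(x) rules out equality


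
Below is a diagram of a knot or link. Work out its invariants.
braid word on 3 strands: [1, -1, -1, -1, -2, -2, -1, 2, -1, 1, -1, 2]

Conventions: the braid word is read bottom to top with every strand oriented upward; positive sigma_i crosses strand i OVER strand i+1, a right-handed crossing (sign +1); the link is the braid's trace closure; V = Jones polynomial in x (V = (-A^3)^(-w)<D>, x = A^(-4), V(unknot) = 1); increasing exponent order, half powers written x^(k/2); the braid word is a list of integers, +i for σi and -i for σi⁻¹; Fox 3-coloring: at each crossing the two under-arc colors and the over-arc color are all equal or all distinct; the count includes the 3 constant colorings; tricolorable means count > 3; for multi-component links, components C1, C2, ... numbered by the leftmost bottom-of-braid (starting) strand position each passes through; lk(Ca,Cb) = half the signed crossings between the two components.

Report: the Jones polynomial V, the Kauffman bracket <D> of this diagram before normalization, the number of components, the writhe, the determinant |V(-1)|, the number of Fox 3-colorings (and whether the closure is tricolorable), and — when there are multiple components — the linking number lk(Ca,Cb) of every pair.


V(x) = x^-7 - 2x^-6 + 2x^-5 - 3x^-4 + 3x^-3 - 2x^-2 + 2x^-1
bracket: 2A^-8 - 2A^-4 + 3 - 3A^4 + 2A^8 - 2A^12 + A^16, w = -4
1 component, writhe -4, over 12 crossings
det 15, colorings 9 of 3^12 — tricolorable
observation: V spans 6 powers of x: at least 6 crossings in any diagram


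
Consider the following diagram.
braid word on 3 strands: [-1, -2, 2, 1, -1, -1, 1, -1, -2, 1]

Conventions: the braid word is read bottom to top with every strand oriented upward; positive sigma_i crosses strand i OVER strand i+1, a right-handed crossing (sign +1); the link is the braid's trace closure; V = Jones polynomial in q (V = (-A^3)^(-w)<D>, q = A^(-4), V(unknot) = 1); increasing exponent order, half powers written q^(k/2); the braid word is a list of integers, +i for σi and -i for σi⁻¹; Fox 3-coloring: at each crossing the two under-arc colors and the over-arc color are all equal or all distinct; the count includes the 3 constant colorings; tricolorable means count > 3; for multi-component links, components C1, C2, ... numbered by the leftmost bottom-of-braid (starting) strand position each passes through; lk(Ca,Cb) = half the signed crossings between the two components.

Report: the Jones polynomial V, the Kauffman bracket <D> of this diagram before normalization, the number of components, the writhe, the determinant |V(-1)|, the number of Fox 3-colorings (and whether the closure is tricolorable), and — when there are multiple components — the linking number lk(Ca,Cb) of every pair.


V(q) = 1
bracket: A^-6, w = -2
1 component, writhe -2, over 10 crossings
det 1, colorings 3 of 3^10 — not tricolorable
observation: det 1 = |V(-1)|; not divisible by 3, so not tricolorable


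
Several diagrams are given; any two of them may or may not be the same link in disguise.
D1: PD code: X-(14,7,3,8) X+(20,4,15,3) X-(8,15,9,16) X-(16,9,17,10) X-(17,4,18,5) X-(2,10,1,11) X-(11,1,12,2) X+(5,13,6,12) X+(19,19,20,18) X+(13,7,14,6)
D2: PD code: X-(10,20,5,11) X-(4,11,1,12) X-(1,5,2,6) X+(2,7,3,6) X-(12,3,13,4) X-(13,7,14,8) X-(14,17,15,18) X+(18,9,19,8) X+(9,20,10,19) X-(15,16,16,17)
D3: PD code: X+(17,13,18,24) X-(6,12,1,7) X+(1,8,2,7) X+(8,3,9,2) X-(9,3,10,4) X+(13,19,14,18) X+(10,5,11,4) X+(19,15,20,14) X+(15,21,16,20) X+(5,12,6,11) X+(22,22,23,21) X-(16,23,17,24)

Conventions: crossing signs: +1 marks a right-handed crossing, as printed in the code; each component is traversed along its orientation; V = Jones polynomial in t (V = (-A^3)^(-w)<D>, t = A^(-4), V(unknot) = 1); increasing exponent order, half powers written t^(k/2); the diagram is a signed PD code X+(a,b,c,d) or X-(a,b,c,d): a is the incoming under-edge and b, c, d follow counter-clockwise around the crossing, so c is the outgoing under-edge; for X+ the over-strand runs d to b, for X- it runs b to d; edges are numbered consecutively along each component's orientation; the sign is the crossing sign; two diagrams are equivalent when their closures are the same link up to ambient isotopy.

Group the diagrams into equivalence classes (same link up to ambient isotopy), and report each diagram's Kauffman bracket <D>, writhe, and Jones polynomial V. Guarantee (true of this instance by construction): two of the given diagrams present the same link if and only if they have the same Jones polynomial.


equivalence classes: {D1} | {D2} | {D3}
D1 (bracket A^-2 + 2A^6 + A^14; 10 crossings at w = -2): V = t^-5 + 2t^-3 + t^-1
V(D2) = t^-3 + t^-2 + t^-1 + 1  [10 crossings, <D> = A^-12 + A^-8 + A^-4 + 1, w = -4]
D3 (bracket -A^-10 + A^2 + 2A^6 + A^10 + A^14; 12 crossings at w = +6): V = t + t^2 + 2t^3 + t^4 - t^7
key observation: 3 classes among 3 diagrams; unequal V(t) rules out equality


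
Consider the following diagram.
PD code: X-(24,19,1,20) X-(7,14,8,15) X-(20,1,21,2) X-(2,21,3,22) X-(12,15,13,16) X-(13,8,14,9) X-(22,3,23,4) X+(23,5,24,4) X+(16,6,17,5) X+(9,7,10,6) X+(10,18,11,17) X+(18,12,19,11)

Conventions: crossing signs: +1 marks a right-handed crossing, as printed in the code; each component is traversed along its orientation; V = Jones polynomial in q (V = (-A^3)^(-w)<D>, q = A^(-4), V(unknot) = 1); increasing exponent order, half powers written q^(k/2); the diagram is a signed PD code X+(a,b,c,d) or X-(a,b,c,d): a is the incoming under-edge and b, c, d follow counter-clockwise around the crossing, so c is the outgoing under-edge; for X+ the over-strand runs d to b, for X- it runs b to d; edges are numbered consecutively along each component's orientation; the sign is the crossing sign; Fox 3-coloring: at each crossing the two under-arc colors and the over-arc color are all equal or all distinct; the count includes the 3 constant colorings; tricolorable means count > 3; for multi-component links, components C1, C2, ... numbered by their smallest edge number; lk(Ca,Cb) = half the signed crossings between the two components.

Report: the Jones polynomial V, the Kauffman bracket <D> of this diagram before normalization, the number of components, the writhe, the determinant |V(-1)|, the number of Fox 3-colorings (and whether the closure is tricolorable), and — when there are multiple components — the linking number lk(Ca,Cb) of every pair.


V(q) = -q^-4 + q^-3 + q^-1
bracket: A^-2 + A^6 - A^10, w = -2
1 component, writhe -2, over 12 crossings
det 3, colorings 9 of 3^12 — tricolorable
observation: the span of V is 3, forcing >= 3 crossings in any diagram


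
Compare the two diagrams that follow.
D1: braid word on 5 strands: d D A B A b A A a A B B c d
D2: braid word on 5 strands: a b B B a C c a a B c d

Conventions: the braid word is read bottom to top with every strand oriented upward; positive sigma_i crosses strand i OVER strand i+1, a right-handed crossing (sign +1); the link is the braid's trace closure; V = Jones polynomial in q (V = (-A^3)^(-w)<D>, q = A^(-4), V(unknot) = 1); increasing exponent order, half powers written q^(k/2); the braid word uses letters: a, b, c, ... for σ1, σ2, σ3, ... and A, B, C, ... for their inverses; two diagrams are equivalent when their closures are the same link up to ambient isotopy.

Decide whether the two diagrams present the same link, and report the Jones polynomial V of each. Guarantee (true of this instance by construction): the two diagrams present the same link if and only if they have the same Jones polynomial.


equivalent: no
V(D1) = q^-8 - 2q^-7 + q^-6 - 2q^-5 + 2q^-4 + q^-2  (w -4, c 14, <D> = A^-4 + 2A^4 - 2A^8 + A^12 - 2A^16 + A^20)
V(D2) = q^-1 - 1 + 2q - 2q^2 + 2q^3 - 2q^4 + q^5  [12 crossings, <D> = A^-8 - 2A^-4 + 2 - 2A^4 + 2A^8 - A^12 + A^16, w = +4]
key observation: 2 classes among 2 diagrams; unequal V(q) rules out equality


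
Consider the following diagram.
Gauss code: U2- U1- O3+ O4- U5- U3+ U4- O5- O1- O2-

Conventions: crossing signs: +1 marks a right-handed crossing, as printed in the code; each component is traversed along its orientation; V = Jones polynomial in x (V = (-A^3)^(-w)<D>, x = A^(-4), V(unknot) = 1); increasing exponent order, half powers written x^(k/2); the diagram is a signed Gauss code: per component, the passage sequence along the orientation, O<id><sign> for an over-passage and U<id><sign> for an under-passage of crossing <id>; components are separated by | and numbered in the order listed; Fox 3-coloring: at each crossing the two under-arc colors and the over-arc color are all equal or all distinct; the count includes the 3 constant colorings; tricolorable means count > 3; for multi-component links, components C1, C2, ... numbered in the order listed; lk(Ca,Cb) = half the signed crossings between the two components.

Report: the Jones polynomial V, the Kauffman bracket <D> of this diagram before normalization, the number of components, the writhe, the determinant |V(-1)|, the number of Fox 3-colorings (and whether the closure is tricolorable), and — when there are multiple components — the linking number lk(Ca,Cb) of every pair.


V(x) = 1
bracket: -A^-9, w = -3
1 component, writhe -3, over 5 crossings
det 1, colorings 3 of 3^5 — not tricolorable
observation: w = -3 shifts under R1 moves; the (-A^3)^(3) factor cancels that in V


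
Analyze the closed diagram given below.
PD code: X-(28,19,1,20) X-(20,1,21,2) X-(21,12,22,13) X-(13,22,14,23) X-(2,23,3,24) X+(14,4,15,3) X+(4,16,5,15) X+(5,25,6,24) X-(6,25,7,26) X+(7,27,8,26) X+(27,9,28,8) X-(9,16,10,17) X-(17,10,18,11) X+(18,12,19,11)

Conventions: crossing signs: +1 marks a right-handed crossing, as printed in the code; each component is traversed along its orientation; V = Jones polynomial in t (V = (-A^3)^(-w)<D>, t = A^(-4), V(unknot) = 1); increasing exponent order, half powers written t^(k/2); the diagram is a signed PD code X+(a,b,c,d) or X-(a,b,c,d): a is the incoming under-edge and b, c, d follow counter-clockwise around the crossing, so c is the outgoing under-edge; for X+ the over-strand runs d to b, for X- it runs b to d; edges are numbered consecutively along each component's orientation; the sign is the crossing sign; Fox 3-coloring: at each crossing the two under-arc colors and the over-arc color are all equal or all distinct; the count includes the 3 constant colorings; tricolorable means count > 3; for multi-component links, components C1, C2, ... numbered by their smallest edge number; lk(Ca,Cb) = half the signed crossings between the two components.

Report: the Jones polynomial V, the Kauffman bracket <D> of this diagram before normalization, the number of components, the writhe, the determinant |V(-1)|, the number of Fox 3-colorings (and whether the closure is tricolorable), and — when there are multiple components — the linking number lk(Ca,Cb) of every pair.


V = -t^-5 + t^-4 - t^-3 + 2t^-2 - t^-1 + 2 - t
<D> = -A^-10 + 2A^-6 - A^-2 + 2A^2 - A^6 + A^10 - A^14 (w = -2)
1 component over 14 crossings, w = -2
9 Fox colorings among 3^14, |V(-1)| = 9: tricolorable
why: |V(-1)| = 9: so tricolorable, since 3 divides 9


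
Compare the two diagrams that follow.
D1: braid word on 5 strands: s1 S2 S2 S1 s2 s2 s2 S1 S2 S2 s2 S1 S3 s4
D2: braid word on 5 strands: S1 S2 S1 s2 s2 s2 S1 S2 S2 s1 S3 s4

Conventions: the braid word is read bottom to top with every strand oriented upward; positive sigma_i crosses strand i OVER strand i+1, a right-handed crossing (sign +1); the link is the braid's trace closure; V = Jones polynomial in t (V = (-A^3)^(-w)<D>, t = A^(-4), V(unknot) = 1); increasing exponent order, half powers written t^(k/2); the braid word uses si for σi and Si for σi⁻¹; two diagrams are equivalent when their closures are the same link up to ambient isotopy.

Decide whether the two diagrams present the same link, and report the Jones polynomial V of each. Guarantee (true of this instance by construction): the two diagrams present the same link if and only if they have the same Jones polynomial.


equivalent: yes
D1 (bracket -A^-10 + 2A^-6 - A^-2 + 2A^2 - A^6 + A^10 - A^14; 14 crossings at w = -2): V = -t^-5 + t^-4 - t^-3 + 2t^-2 - t^-1 + 2 - t
V(D2) = -t^-5 + t^-4 - t^-3 + 2t^-2 - t^-1 + 2 - t  (w -2, c 12, <D> = -A^-10 + 2A^-6 - A^-2 + 2A^2 - A^6 + A^10 - A^14)
key observation: all 2 diagrams share one V(t), hence one class


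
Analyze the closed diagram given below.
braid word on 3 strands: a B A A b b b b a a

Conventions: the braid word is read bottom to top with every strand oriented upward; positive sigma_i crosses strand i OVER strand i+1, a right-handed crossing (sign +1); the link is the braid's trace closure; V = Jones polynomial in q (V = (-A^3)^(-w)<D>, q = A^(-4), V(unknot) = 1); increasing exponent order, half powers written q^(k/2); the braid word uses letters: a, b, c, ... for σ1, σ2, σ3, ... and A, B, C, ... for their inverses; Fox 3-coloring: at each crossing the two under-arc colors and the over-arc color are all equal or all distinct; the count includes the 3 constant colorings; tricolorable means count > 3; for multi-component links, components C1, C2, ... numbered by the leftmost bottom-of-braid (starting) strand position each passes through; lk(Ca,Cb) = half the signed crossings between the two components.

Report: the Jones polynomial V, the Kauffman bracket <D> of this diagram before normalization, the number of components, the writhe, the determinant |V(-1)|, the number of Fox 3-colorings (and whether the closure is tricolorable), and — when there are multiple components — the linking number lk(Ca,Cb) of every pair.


Jones polynomial: V(q) = 1 - q + 3q^2 - 3q^3 + 3q^4 - 4q^5 + 3q^6 - 2q^7 + q^8
<D> = A^-20 - 2A^-16 + 3A^-12 - 4A^-8 + 3A^-4 - 3 + 3A^4 - A^8 + A^12; writhe +4
components 1, writhe +4 (10 crossings)
3-colorings: 9 of 3^10, det 21 — tricolorable
note: w = +4 (over 10 crossings) is diagram-only; (-A^3)^(-4) removes it from V


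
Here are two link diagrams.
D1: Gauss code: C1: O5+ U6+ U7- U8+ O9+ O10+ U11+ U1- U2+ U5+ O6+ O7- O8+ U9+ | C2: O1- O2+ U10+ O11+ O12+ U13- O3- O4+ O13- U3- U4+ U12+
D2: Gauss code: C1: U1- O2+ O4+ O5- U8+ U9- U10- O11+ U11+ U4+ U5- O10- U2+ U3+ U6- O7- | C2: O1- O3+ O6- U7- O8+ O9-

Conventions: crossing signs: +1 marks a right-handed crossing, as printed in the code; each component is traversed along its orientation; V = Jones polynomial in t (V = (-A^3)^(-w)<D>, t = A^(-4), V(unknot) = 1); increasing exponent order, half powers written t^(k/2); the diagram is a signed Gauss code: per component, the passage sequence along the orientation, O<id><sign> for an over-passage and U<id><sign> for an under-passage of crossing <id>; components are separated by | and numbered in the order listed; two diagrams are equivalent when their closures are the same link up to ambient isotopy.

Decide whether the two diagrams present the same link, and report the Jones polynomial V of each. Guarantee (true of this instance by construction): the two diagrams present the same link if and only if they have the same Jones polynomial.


equivalent: no
D1 (bracket -A^-11 + A^-7 - A^-3 + 2A + A^9; 13 crossings at w = +5): V = -t^(3/2) - 2t^(7/2) + t^(9/2) - t^(11/2) + t^(13/2)
V(D2) = -t^(-5/2) - t^(-1/2)  (w -1, c 11, <D> = A^-1 + A^7)
key observation: V(t) takes 2 values over 2 diagrams, fixing the grouping


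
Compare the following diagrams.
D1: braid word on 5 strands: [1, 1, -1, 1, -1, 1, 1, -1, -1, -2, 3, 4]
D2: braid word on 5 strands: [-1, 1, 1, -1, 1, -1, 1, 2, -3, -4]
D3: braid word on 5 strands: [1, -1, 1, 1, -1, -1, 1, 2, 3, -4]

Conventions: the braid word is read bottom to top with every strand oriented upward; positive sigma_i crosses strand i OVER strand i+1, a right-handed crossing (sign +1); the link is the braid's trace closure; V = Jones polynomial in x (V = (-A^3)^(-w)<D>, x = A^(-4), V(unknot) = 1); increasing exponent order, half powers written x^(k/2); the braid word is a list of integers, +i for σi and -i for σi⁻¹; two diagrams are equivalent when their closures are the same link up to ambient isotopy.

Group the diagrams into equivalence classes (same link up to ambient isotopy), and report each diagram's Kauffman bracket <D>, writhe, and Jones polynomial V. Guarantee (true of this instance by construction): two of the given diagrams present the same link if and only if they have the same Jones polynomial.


classes: {D1, D2, D3}
V(D1) = 1  [12 crossings, <D> = A^6, w = +2]
D2 (bracket 1; 10 crossings at w = 0): V = 1
D3 (bracket A^6; 10 crossings at w = +2): V = 1
note: all 3 diagrams share one V(x), hence one class


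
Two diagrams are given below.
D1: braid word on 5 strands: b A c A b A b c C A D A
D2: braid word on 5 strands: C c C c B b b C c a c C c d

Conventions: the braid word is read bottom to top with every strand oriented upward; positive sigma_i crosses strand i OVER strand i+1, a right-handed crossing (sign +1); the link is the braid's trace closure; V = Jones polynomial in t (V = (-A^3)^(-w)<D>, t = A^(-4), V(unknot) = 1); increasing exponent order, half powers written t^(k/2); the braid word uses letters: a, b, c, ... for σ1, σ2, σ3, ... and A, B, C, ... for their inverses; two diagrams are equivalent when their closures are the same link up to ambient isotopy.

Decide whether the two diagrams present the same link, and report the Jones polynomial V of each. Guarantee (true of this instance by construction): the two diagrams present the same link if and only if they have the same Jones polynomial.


equivalent: no
D1 (bracket -A^-14 + 3A^-10 - 4A^-6 + 6A^-2 - 6A^2 + 6A^6 - 5A^10 + 3A^14 - A^18; 12 crossings at w = -2): V = -t^-6 + 3t^-5 - 5t^-4 + 6t^-3 - 6t^-2 + 6t^-1 - 4 + 3t - t^2
V(D2) = 1  [14 crossings, <D> = A^12, w = +4]
observation: comparing 2 Jones polynomials yields 2 groups


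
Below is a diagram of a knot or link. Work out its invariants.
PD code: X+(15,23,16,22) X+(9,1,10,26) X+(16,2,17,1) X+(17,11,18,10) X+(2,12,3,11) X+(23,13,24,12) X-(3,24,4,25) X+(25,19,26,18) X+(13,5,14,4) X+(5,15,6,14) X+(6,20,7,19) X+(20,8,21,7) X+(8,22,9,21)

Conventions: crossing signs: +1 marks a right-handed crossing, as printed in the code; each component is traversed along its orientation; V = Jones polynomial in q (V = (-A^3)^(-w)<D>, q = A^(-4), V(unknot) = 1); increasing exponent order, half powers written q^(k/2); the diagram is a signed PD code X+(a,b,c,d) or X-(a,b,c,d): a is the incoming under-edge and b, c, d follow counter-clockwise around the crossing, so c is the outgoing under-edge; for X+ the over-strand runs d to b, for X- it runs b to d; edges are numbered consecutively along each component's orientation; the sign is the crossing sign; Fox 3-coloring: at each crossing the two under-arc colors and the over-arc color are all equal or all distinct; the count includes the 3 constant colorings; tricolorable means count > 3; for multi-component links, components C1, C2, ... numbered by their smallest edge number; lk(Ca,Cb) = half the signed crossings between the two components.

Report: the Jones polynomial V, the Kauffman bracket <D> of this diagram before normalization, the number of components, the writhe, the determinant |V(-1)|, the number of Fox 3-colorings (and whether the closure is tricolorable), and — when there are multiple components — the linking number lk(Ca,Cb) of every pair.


V(q) = q^4 + 2q^7 - 4q^8 + 5q^9 - 5q^10 + 5q^11 - 4q^12 + 2q^13 - q^14
bracket: A^-23 - 2A^-19 + 4A^-15 - 5A^-11 + 5A^-7 - 5A^-3 + 4A - 2A^5 - A^17, w = +11
1 component, writhe +11, over 13 crossings
det 27, colorings 9 of 3^13 — tricolorable
observation: |V(-1)| = 27: so tricolorable, since 3 divides 27


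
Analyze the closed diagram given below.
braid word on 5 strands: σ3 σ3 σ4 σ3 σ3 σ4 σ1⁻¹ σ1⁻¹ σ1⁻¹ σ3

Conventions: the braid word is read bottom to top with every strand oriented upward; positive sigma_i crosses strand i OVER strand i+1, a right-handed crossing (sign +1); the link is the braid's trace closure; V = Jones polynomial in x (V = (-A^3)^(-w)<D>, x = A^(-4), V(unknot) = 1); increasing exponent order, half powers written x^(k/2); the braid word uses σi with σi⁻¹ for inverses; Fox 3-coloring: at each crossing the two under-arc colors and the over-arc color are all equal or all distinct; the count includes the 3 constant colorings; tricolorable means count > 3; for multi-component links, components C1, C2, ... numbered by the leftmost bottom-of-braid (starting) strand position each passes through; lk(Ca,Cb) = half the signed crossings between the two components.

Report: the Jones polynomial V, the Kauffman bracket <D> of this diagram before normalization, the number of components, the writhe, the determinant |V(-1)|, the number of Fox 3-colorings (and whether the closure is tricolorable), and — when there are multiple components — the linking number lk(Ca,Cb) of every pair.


V(x) = -x^-2 + x + x^2 + 2x^3 + 2x^4 - x^7
bracket: -A^-16 + 2A^-4 + 2 + A^4 + A^8 - A^20, w = +4
3 components, writhe +4, over 10 crossings
lk(C1,C2) = 0
linking number lk(C1,C3) = 0
lk(C2,C3): +2
det 0, colorings 27 of 3^10 — tricolorable
observation: w = +4 (over 10 crossings) is diagram-only; (-A^3)^(-4) removes it from V


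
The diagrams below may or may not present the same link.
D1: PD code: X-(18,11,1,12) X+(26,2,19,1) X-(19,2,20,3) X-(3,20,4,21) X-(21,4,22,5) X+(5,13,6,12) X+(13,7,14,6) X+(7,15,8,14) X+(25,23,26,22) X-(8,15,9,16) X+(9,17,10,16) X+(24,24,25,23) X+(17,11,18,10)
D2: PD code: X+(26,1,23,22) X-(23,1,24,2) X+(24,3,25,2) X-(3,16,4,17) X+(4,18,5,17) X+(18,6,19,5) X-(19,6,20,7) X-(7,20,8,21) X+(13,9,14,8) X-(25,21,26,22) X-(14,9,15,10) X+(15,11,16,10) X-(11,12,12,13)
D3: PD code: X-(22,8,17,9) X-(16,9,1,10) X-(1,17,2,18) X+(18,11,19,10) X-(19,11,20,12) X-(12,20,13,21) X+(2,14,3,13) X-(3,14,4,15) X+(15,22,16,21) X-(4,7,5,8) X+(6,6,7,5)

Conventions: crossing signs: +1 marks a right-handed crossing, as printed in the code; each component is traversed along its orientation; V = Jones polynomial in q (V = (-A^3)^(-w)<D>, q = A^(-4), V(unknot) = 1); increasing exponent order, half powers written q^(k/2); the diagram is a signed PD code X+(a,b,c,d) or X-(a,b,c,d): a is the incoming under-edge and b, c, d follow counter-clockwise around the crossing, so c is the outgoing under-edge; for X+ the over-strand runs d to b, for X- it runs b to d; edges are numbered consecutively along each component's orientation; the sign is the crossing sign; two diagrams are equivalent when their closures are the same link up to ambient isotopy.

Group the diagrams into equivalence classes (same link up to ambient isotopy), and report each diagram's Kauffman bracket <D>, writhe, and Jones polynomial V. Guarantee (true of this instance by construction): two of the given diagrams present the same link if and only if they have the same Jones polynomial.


equivalence classes: {D1} | {D2} | {D3}
D1 (bracket -A^-5 + A^-1 - A^3 + 2A^7 + A^15; 13 crossings at w = +3): V = -q^(-3/2) - 2q^(1/2) + q^(3/2) - q^(5/2) + q^(7/2)
V(D2) = -q^(-1/2) - q^(1/2)  [13 crossings, <D> = A^-5 + A^-1, w = -1]
D3 (bracket A^-7 + A; 11 crossings at w = -3): V = -q^(-5/2) - q^(-1/2)
key observation: 3 classes among 3 diagrams; unequal V(q) rules out equality


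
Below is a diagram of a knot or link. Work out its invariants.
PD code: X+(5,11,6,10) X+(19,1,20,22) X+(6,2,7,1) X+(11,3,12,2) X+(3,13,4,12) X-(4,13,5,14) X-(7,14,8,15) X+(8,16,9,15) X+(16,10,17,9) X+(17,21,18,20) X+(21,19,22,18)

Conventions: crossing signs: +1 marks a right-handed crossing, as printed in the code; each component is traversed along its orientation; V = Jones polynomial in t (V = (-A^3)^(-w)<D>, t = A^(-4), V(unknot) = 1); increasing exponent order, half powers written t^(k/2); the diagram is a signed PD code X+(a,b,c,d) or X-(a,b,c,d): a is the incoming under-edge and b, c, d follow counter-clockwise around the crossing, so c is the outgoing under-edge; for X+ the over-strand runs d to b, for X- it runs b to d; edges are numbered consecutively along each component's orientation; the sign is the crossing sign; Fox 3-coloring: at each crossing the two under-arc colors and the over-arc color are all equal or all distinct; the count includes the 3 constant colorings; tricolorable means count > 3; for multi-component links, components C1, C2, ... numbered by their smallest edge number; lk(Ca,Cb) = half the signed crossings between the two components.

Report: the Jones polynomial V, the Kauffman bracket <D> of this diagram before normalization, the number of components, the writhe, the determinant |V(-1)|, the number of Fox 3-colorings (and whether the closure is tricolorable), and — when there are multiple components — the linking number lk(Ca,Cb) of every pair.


V = t^2 + 2t^4 - 2t^5 + t^6 - 2t^7 + t^8
<D> = -A^-11 + 2A^-7 - A^-3 + 2A - 2A^5 - A^13 (w = +7)
1 component over 11 crossings, w = +7
27 Fox colorings among 3^11, |V(-1)| = 9: tricolorable
why: w = +7 shifts under R1 moves; the (-A^3)^(-7) factor cancels that in V


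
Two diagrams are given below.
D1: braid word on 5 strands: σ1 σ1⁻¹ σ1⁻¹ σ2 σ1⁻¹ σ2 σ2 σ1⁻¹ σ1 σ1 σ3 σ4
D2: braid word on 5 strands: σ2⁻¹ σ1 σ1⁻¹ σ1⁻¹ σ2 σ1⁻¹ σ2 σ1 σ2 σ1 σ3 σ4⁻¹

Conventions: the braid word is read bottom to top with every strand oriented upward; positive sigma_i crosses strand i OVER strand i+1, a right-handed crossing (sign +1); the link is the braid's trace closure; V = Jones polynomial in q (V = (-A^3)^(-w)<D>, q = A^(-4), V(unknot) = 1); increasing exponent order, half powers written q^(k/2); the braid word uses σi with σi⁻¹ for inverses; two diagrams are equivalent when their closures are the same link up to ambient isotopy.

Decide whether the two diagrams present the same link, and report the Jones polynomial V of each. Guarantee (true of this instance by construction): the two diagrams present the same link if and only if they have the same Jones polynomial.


equivalent: yes
V(D1) = q + q^3 - q^4  (w +4, c 12, <D> = -A^-4 + 1 + A^8)
V(D2) = q + q^3 - q^4  (w +2, c 12, <D> = -A^-10 + A^-6 + A^2)
why: Markov moves rewrite D1 (12 crossings) into D2 (12)


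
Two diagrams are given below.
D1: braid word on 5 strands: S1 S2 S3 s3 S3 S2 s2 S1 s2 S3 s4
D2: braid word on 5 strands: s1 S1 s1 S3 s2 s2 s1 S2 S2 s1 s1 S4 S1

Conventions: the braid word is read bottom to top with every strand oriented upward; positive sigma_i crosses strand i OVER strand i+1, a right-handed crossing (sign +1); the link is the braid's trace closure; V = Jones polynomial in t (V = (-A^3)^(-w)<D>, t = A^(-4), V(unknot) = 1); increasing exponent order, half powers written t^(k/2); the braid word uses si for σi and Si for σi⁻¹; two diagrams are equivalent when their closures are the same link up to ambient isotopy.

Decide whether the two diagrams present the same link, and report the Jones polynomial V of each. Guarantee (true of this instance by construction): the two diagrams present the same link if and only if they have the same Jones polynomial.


equivalent: no
D1 (bracket A^-7 - A^-3 + A + A^9; 11 crossings at w = -3): V = -t^(-9/2) - t^(-5/2) + t^(-3/2) - t^(-1/2)
V(D2) = -2t^(1/2) + t^(3/2) - 2t^(5/2) + t^(7/2) - t^(9/2) + t^(11/2)  (w +1, c 13, <D> = -A^-19 + A^-15 - A^-11 + 2A^-7 - A^-3 + 2A)
key observation: 2 classes among 2 diagrams; unequal V(t) rules out equality


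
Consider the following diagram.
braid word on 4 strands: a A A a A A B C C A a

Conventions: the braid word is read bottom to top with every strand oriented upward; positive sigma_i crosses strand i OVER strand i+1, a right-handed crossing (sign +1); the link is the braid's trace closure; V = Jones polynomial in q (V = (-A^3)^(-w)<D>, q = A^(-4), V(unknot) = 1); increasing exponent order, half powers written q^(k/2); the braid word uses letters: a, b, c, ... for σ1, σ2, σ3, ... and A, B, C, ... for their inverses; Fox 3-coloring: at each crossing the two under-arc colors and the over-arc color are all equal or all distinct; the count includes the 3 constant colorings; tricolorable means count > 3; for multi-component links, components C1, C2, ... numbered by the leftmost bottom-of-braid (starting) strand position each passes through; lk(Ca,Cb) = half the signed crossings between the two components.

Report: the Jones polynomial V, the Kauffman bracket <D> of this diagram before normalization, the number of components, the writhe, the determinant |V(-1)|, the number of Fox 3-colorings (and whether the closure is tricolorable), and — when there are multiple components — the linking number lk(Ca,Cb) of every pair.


V(q) = q^-5 + 2q^-3 + q^-1
bracket: -A^-11 - 2A^-3 - A^5, w = -5
3 components, writhe -5, over 11 crossings
lk(C1,C2) = -1
linking number lk(C1,C3) = 0
lk(C2,C3): -1
det 4, colorings 3 of 3^11 — not tricolorable
observation: |V(-1)| = 4: so not tricolorable, since 3 does not divide 4


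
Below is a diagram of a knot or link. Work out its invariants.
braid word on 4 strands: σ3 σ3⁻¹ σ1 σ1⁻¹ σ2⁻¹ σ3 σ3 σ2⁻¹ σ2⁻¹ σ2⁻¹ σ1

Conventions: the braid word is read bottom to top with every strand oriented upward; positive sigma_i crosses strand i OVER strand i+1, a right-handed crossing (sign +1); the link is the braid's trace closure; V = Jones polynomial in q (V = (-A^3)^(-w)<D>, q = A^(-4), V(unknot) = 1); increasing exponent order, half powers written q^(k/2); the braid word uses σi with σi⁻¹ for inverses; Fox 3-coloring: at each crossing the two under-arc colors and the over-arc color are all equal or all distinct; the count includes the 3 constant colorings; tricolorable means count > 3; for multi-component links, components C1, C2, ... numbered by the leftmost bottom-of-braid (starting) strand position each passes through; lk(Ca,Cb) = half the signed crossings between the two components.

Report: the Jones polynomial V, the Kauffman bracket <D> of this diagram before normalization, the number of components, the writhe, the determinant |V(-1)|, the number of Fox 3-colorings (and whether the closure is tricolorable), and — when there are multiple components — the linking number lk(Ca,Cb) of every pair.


Jones polynomial: V(q) = q^-5 - q^-4 + 2q^-3 - q^-2 + 2q^-1 + q
<D> = -A^-7 - 2A + A^5 - 2A^9 + A^13 - A^17; writhe -1
components 3, writhe -1 (11 crossings)
linking number lk(C1,C2) = -2
lk(C1,C3): +1
lk(C2,C3) = 0
3-colorings: 3 of 3^11, det 8 — not tricolorable
note: |V(-1)| = 8: so not tricolorable, since 3 does not divide 8


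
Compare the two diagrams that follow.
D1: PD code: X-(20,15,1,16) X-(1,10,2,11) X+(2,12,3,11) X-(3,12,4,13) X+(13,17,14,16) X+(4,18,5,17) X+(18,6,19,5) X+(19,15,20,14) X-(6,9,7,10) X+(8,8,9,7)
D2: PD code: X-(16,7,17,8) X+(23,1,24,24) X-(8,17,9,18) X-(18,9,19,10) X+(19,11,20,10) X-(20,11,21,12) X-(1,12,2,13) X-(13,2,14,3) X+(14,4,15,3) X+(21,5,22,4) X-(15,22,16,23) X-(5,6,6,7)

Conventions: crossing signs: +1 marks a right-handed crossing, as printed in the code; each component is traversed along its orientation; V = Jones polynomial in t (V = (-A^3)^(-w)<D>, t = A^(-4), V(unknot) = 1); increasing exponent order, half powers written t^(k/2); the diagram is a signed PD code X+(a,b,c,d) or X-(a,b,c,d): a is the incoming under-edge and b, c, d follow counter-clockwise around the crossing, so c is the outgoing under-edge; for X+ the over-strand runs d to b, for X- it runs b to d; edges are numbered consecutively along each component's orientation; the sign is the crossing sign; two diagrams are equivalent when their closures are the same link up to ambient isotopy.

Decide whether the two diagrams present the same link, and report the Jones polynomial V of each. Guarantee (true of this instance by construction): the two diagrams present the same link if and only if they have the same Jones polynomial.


equivalent: no
D1 (bracket A^6; 10 crossings at w = +2): V = 1
V(D2) = -t^-6 + t^-5 - t^-4 + 2t^-3 - t^-2 + t^-1  (w -4, c 12, <D> = A^-8 - A^-4 + 2 - A^4 + A^8 - A^12)
key observation: 2 classes among 2 diagrams; unequal V(t) rules out equality


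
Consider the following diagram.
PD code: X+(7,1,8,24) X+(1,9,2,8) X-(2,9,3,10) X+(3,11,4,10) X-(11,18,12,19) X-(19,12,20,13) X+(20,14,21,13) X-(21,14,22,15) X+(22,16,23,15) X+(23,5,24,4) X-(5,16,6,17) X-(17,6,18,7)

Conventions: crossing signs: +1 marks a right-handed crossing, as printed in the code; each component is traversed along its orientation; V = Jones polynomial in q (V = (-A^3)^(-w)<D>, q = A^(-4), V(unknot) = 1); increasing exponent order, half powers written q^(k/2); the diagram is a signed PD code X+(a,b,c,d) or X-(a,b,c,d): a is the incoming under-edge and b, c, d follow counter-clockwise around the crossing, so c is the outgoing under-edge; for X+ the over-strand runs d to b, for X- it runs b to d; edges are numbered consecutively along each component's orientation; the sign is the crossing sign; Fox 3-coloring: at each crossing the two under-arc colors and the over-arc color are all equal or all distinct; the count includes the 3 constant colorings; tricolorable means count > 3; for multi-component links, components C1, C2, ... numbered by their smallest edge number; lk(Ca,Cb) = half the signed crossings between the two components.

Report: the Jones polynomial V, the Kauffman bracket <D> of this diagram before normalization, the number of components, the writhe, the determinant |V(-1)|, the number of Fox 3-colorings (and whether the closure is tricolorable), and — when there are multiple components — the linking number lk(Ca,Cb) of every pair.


Jones polynomial: V(q) = -q^-3 + 2q^-2 - 2q^-1 + 3 - 2q + 2q^2 - q^3
<D> = -A^-12 + 2A^-8 - 2A^-4 + 3 - 2A^4 + 2A^8 - A^12; writhe 0
components 1, writhe 0 (12 crossings)
3-colorings: 3 of 3^12, det 13 — not tricolorable
note: V spans 6 powers of q: at least 6 crossings in any diagram


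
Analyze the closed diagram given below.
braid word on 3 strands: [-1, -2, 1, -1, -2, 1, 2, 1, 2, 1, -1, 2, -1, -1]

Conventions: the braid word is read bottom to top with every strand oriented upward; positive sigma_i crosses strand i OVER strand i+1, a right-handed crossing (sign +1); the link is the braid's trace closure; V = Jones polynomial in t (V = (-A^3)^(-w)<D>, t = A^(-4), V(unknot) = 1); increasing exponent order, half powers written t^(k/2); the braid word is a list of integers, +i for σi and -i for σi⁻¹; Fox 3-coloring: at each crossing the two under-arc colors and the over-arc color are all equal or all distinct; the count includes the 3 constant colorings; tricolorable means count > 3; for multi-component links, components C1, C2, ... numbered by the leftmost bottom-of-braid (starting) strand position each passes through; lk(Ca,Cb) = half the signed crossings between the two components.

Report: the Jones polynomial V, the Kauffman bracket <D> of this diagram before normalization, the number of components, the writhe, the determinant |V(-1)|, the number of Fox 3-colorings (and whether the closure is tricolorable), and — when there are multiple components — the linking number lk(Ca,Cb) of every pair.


Jones polynomial: V(t) = -t^-3 + 2t^-2 - 2t^-1 + 3 - 2t + 2t^2 - t^3
<D> = -A^-12 + 2A^-8 - 2A^-4 + 3 - 2A^4 + 2A^8 - A^12; writhe 0
components 1, writhe 0 (14 crossings)
3-colorings: 3 of 3^14, det 13 — not tricolorable
note: free reduction leaves σ1⁻¹ σ2⁻¹ σ2⁻¹ σ1 σ2 σ1 σ2 σ2 σ1⁻¹ σ1⁻¹ of the original 14 letters


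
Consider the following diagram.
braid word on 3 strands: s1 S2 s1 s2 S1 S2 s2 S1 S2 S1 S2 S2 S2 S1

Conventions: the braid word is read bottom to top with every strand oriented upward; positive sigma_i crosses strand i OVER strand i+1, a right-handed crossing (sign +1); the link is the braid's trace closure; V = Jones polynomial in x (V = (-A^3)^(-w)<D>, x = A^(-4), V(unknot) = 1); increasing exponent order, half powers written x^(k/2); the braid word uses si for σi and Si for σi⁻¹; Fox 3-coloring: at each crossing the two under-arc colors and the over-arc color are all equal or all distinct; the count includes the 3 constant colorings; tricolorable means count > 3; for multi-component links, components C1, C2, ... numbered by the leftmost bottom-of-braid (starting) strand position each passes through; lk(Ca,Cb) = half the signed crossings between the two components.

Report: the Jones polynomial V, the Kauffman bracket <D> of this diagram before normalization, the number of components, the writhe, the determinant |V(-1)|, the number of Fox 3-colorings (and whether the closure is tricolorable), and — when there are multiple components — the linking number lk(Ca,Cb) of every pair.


Jones polynomial: V(x) = x^-9 + x^-4 + x^-3 + x^-2
<D> = A^-10 + A^-6 + A^-2 + A^18; writhe -6
components 3, writhe -6 (14 crossings)
linking number lk(C1,C2) = 0
lk(C1,C3): -3
lk(C2,C3) = 0
3-colorings: 27 of 3^14, det 0 — tricolorable
note: inverse pairs cancel, leaving σ1 σ2⁻¹ σ1 σ2 σ1⁻¹ σ1⁻¹ σ2⁻¹ σ1⁻¹ σ2⁻¹ σ2⁻¹ σ2⁻¹ σ1⁻¹
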